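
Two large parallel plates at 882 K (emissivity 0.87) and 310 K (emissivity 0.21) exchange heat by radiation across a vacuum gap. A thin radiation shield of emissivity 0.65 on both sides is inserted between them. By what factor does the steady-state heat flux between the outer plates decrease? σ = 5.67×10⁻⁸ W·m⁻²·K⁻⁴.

Without shield: q₀ = σΔ(T⁴)/(1/ε₁+1/ε₂−1) with denominator 4.911.
With shield the two gaps are in series; the resistances add: (1/ε₁+1/ε_s−1)+(1/ε_s+1/ε₂−1) = 1.688+5.300 = 6.988.
Heat-flux ratio q₀/q = 6.988/4.911.

factor ≈ 1.42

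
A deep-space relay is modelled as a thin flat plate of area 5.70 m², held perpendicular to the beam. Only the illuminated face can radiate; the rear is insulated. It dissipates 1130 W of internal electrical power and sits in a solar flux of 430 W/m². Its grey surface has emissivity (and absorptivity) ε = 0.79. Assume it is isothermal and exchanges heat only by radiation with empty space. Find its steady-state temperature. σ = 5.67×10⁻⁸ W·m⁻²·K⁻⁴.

T ≈ 331 K

At steady state, absorbed solar power + internal power = radiated power.
Absorbed: α·S·A_cross = 0.79·430·5.700 = 1936 W (cross-section A).
Total input = 1936 + 1130 = 3066 W.
Radiated: εσ·A_surf·T⁴ with A_surf = A = 5.700 m².
T⁴ = 3066/(0.79·5.67×10⁻⁸·5.700) = 1.201×10¹⁰ K⁴.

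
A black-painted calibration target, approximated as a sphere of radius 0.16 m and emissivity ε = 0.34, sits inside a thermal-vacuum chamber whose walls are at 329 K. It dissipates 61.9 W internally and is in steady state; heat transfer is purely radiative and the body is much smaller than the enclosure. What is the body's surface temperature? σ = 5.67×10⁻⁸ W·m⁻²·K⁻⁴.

T ≈ 384 K

For a small grey body in a large enclosure, net radiated power = εσA(T⁴ − T_w⁴).
Steady state: P = εσA(T⁴ − T_w⁴) with A = 4πr² = 0.3217 m².
T⁴ = P/(εσA) + T_w⁴ = 61.9/(0.34·5.67×10⁻⁸·0.3217) + (329)⁴
    = 9.981×10⁹ + 1.172×10¹⁰ = 2.170×10¹⁰ K⁴.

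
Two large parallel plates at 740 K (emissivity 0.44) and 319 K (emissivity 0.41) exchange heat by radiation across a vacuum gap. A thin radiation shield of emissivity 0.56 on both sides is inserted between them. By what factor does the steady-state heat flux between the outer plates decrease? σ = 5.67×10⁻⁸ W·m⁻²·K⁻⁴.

Without shield: q₀ = σΔ(T⁴)/(1/ε₁+1/ε₂−1) with denominator 3.712.
With shield the two gaps are in series; the resistances add: (1/ε₁+1/ε_s−1)+(1/ε_s+1/ε₂−1) = 3.058+3.225 = 6.283.
Heat-flux ratio q₀/q = 6.283/3.712.

factor ≈ 1.69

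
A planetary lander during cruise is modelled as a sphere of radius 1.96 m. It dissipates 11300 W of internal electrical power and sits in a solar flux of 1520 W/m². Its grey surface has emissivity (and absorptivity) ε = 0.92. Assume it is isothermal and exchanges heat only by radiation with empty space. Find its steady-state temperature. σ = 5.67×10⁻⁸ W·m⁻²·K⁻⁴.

At steady state, absorbed solar power + internal power = radiated power.
Absorbed: α·S·A_cross = 0.92·1520·12.07 = 16880 W (cross-section πr²).
Total input = 16880 + 11300 = 28180 W.
Radiated: εσ·A_surf·T⁴ with A_surf = 4πr² = 48.27 m².
T⁴ = 28180/(0.92·5.67×10⁻⁸·48.27) = 1.119×10¹⁰ K⁴.

T ≈ 325 K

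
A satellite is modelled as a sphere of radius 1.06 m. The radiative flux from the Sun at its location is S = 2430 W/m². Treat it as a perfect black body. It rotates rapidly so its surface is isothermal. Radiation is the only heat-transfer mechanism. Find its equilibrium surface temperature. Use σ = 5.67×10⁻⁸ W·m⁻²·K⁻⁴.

At equilibrium, absorbed power = emitted power.
Absorbing cross-section = πr² = 3.530 m²; emitting surface = 4πr² = 14.12 m² (ratio 4).
S·A_cross = εσ·A_surf·T⁴  ⇒  T⁴ = S/(4σ).
T⁴ = 1.00·2430/(4·5.67×10⁻⁸) = 1.071×10¹⁰ K⁴.
T = (1.071×10¹⁰)^(1/4).

T ≈ 322 K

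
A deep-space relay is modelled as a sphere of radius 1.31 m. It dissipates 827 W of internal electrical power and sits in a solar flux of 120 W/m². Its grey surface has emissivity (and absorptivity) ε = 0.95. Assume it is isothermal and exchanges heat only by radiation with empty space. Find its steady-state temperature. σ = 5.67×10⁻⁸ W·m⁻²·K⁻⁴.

At steady state, absorbed solar power + internal power = radiated power.
Absorbed: α·S·A_cross = 0.95·120·5.391 = 614.6 W (cross-section πr²).
Total input = 614.6 + 827 = 1442 W.
Radiated: εσ·A_surf·T⁴ with A_surf = 4πr² = 21.57 m².
T⁴ = 1442/(0.95·5.67×10⁻⁸·21.57) = 1.241×10⁹ K⁴.

T ≈ 188 K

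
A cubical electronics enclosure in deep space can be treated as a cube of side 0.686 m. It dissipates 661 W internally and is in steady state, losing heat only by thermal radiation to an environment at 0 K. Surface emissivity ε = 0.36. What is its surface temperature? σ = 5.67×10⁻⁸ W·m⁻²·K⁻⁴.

T ≈ 327 K

Steady state: internal power = radiated power, P = εσA T⁴.
Radiating area A = 6L² = 2.824 m².
T⁴ = P/(εσA) = 661/(0.36·5.67×10⁻⁸·2.824) = 1.147×10¹⁰ K⁴.
T = (1.147×10¹⁰)^(1/4).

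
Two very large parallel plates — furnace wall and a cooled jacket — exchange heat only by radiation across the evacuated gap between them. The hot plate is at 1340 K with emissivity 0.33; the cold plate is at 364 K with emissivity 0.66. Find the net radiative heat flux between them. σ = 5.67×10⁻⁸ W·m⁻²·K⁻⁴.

q ≈ 51300 W/m²

For two infinite grey parallel plates, q = σ(T₁⁴ − T₂⁴)/(1/ε₁ + 1/ε₂ − 1).
T₁⁴ − T₂⁴ = 3.224×10¹² − 1.756×10¹⁰ = 3.207×10¹² K⁴.
1/ε₁ + 1/ε₂ − 1 = 3.030 + 1.515 − 1 = 3.545.
q = 5.67×10⁻⁸ × 3.207×10¹² / 3.545.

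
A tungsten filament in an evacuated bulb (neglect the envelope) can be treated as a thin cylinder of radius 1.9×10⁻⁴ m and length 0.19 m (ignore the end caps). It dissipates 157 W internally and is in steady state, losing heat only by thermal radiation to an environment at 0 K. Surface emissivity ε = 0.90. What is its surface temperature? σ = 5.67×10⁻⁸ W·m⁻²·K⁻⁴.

T ≈ 1920 K

Steady state: internal power = radiated power, P = εσA T⁴.
Radiating area A = 2πrL = 2.268×10⁻⁴ m².
T⁴ = P/(εσA) = 157/(0.90·5.67×10⁻⁸·2.268×10⁻⁴) = 1.356×10¹³ K⁴.
T = (1.356×10¹³)^(1/4).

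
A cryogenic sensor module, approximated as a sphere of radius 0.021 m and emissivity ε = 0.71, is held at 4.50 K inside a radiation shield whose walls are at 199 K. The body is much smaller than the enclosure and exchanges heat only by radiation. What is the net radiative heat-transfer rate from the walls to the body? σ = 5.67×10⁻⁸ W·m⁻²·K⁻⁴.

For a small grey body in a large enclosure: P_net = εσA(T_body⁴ − T_wall⁴).
A = 4πr² = 0.005542 m²; T_body⁴ − T_wall⁴ = 410.1 − 1.568×10⁹ = -1.568×10⁹ K⁴.
|P_net| = 0.71·5.67×10⁻⁸·0.005542·1.568×10⁹.

P_net ≈ 0.350 W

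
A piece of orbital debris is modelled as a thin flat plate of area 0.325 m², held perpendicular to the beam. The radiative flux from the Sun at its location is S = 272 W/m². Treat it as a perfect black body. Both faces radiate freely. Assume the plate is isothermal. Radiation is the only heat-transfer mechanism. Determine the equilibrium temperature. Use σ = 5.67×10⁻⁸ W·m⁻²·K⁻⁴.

At equilibrium, absorbed power = emitted power.
Absorbing cross-section = A = 0.3250 m²; emitting surface = 2A = 0.6500 m² (ratio 2).
S·A_cross = εσ·A_surf·T⁴  ⇒  T⁴ = S/(2σ).
T⁴ = 1.00·272/(2·5.67×10⁻⁸) = 2.399×10⁹ K⁴.
T = (2.399×10⁹)^(1/4).

T ≈ 221 K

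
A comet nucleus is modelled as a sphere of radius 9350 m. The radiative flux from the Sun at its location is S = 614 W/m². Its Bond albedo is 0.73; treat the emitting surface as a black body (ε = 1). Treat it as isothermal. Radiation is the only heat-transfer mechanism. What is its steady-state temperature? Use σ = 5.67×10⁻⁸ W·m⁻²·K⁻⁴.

T ≈ 164 K

At equilibrium, absorbed power = emitted power.
Absorbing cross-section = πr² = 2.746×10⁸ m²; emitting surface = 4πr² = 1.099×10⁹ m² (ratio 4).
(1−a)S·A_cross = εσ·A_surf·T⁴  ⇒  T⁴ = (1−a)S/(4σ).
T⁴ = 0.270·614/(4·5.67×10⁻⁸) = 7.310×10⁸ K⁴.
T = (7.310×10⁸)^(1/4).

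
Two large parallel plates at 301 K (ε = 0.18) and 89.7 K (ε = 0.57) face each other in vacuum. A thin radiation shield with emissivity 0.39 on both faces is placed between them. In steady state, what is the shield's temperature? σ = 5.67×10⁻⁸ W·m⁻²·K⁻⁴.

T_s ≈ 227 K

In steady state the net flux on the hot side equals that on the cold side.
σ(T₁⁴−T_s⁴)/D₁ = σ(T_s⁴−T₂⁴)/D₂, with D₁ = 1/ε₁+1/ε_s−1 = 7.120, D₂ = 1/ε_s+1/ε₂−1 = 3.318.
Solve for T_s⁴: T_s⁴ = (D₂·T₁⁴ + D₁·T₂⁴)/(D₁+D₂) = 2.654×10⁹ K⁴.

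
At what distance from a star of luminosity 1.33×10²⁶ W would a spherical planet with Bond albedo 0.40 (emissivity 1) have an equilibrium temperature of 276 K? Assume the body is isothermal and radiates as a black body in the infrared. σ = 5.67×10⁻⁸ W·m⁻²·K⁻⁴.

For an isothermal black-emitting sphere, (1−a)S·πr² = σ·4πr²·T⁴ ⇒ S = 4σT⁴/(1−a).
S = 4·5.67×10⁻⁸·(276)⁴/0.600 = 2193 W/m².
Flux falls as S = L/(4πd²), so d = √(L/(4πS)) = √(1.33×10²⁶/(4π·2193)).

d ≈ 6.95×10¹⁰ m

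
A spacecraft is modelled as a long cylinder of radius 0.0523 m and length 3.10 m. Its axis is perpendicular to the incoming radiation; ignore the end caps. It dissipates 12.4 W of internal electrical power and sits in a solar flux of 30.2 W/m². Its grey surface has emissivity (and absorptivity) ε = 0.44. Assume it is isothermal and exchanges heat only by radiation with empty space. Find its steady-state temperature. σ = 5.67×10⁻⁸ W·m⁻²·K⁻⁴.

At steady state, absorbed solar power + internal power = radiated power.
Absorbed: α·S·A_cross = 0.44·30.2·0.3243 = 4.309 W (cross-section 2rL).
Total input = 4.309 + 12.4 = 16.71 W.
Radiated: εσ·A_surf·T⁴ with A_surf = 2πrL = 1.019 m².
T⁴ = 16.71/(0.44·5.67×10⁻⁸·1.019) = 6.575×10⁸ K⁴.

T ≈ 160 K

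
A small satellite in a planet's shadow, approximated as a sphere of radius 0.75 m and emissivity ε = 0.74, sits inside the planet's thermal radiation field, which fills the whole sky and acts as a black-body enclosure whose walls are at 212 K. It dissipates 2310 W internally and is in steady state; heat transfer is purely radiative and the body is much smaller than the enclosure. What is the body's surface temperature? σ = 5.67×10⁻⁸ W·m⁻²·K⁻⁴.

T ≈ 315 K

For a small grey body in a large enclosure, net radiated power = εσA(T⁴ − T_w⁴).
Steady state: P = εσA(T⁴ − T_w⁴) with A = 4πr² = 7.069 m².
T⁴ = P/(εσA) + T_w⁴ = 2310/(0.74·5.67×10⁻⁸·7.069) + (212)⁴
    = 7.789×10⁹ + 2.020×10⁹ = 9.809×10⁹ K⁴.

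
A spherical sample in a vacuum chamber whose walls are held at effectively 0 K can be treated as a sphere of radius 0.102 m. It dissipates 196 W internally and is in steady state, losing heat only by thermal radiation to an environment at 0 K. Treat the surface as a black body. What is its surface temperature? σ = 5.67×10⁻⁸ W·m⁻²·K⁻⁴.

T ≈ 403 K

Steady state: internal power = radiated power, P = εσA T⁴.
Radiating area A = 4πr² = 0.1307 m².
T⁴ = P/(εσA) = 196/(1.0·5.67×10⁻⁸·0.1307) = 2.644×10¹⁰ K⁴.
T = (2.644×10¹⁰)^(1/4).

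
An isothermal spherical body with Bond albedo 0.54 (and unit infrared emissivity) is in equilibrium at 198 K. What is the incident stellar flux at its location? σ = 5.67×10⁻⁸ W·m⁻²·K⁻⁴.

S ≈ 758 W/m²

(1−a)S·πr² = σ·4πr²·T⁴ ⇒ S = 4σT⁴/(1−a).
S = 4·5.67×10⁻⁸·1.537×10⁹/0.460.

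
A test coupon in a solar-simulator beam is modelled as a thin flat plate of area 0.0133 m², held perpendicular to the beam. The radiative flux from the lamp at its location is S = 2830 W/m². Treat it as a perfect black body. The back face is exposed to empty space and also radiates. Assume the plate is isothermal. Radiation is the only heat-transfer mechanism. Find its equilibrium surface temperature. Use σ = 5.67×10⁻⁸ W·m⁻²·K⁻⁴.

At equilibrium, absorbed power = emitted power.
Absorbing cross-section = A = 0.01330 m²; emitting surface = 2A = 0.02660 m² (ratio 2).
S·A_cross = εσ·A_surf·T⁴  ⇒  T⁴ = S/(2σ).
T⁴ = 1.00·2830/(2·5.67×10⁻⁸) = 2.496×10¹⁰ K⁴.
T = (2.496×10¹⁰)^(1/4).

T ≈ 397 K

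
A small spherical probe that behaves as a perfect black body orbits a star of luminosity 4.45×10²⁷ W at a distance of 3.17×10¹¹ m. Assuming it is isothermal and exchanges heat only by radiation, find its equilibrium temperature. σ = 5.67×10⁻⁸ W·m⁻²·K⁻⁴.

First find the stellar flux at distance d: S = L/(4πd²) = 4.45×10²⁷/(4π·(3.17×10¹¹)²) = 3524 W/m².
For an isothermal sphere, absorbed (1−a)S·πr² = emitted σ·4πr²·T⁴, so T⁴ = (1−a)S/(4σ).
T⁴ = 1.00·3524/(4·5.67×10⁻⁸) = 1.554×10¹⁰ K⁴.

T ≈ 353 K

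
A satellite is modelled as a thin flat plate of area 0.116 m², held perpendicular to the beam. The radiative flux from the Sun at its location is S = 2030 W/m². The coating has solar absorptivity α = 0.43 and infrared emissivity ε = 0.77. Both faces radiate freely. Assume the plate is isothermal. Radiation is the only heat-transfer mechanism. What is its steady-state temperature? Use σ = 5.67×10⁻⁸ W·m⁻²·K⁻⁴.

At equilibrium, absorbed power = emitted power.
Absorbing cross-section = A = 0.1160 m²; emitting surface = 2A = 0.2320 m² (ratio 2).
αS·A_cross = εσ·A_surf·T⁴  ⇒  T⁴ = αS/(ε·2σ).
T⁴ = 0.430·2030/(0.77·2·5.67×10⁻⁸) = 9.997×10⁹ K⁴.
T = (9.997×10⁹)^(1/4).

T ≈ 316 K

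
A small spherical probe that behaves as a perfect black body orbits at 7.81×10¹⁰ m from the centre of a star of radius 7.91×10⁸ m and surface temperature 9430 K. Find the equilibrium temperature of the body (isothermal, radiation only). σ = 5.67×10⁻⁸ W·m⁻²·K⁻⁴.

T ≈ 671 K

The star's surface emits σT_*⁴; at distance d the flux is S = σT_*⁴(R_*/d)².
S = 5.67×10⁻⁸·(9430)⁴·(7.91×10⁸/7.81×10¹⁰)² = 45990 W/m².
For an isothermal sphere T⁴ = (1−a)S/(4σ) = 2.028×10¹¹ K⁴.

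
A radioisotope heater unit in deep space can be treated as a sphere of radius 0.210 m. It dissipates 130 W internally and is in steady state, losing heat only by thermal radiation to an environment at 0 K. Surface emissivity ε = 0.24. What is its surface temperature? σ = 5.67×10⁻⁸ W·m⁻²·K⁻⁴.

T ≈ 362 K

Steady state: internal power = radiated power, P = εσA T⁴.
Radiating area A = 4πr² = 0.5542 m².
T⁴ = P/(εσA) = 130/(0.24·5.67×10⁻⁸·0.5542) = 1.724×10¹⁰ K⁴.
T = (1.724×10¹⁰)^(1/4).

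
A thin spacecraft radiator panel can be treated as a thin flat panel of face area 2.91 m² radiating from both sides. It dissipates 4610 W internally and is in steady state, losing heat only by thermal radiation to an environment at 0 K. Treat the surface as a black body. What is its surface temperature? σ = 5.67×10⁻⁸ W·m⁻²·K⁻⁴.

Steady state: internal power = radiated power, P = εσA T⁴.
Radiating area A = 2·2.91 = 5.820 m².
T⁴ = P/(εσA) = 4610/(1.0·5.67×10⁻⁸·5.820) = 1.397×10¹⁰ K⁴.
T = (1.397×10¹⁰)^(1/4).

T ≈ 344 K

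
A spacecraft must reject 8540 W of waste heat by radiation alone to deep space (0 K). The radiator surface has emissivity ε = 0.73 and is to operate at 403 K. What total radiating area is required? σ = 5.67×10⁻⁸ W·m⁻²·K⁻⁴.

P = εσA T⁴ ⇒ A = P/(εσT⁴).
T⁴ = 2.638×10¹⁰ K⁴.
A = 8540/(0.73 × 5.67×10⁻⁸ × 2.638×10¹⁰).

A ≈ 7.82 m²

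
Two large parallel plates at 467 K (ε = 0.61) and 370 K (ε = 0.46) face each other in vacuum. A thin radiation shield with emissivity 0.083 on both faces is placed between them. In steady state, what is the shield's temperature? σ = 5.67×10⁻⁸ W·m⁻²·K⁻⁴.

T_s ≈ 428 K

In steady state the net flux on the hot side equals that on the cold side.
σ(T₁⁴−T_s⁴)/D₁ = σ(T_s⁴−T₂⁴)/D₂, with D₁ = 1/ε₁+1/ε_s−1 = 12.69, D₂ = 1/ε_s+1/ε₂−1 = 13.22.
Solve for T_s⁴: T_s⁴ = (D₂·T₁⁴ + D₁·T₂⁴)/(D₁+D₂) = 3.345×10¹⁰ K⁴.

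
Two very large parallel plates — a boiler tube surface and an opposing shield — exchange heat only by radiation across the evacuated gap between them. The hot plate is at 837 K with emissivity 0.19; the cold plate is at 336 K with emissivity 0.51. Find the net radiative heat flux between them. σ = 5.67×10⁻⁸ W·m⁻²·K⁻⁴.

For two infinite grey parallel plates, q = σ(T₁⁴ − T₂⁴)/(1/ε₁ + 1/ε₂ − 1).
T₁⁴ − T₂⁴ = 4.908×10¹¹ − 1.275×10¹⁰ = 4.781×10¹¹ K⁴.
1/ε₁ + 1/ε₂ − 1 = 5.263 + 1.961 − 1 = 6.224.
q = 5.67×10⁻⁸ × 4.781×10¹¹ / 6.224.

q ≈ 4360 W/m²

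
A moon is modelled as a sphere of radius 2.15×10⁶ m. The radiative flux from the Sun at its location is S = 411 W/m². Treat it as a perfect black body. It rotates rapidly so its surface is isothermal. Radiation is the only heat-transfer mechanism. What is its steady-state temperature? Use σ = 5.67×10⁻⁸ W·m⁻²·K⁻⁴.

At equilibrium, absorbed power = emitted power.
Absorbing cross-section = πr² = 1.452×10¹³ m²; emitting surface = 4πr² = 5.809×10¹³ m² (ratio 4).
S·A_cross = εσ·A_surf·T⁴  ⇒  T⁴ = S/(4σ).
T⁴ = 1.00·411/(4·5.67×10⁻⁸) = 1.812×10⁹ K⁴.
T = (1.812×10⁹)^(1/4).

T ≈ 206 K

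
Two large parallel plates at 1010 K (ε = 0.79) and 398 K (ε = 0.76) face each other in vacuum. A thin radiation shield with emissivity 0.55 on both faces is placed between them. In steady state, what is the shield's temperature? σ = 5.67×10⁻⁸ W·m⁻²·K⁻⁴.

T_s ≈ 857 K

In steady state the net flux on the hot side equals that on the cold side.
σ(T₁⁴−T_s⁴)/D₁ = σ(T_s⁴−T₂⁴)/D₂, with D₁ = 1/ε₁+1/ε_s−1 = 2.084, D₂ = 1/ε_s+1/ε₂−1 = 2.134.
Solve for T_s⁴: T_s⁴ = (D₂·T₁⁴ + D₁·T₂⁴)/(D₁+D₂) = 5.389×10¹¹ K⁴.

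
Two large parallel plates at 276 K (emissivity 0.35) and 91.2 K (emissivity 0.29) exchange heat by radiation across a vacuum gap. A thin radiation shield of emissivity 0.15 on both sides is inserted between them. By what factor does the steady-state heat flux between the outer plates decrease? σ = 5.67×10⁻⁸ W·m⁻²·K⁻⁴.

Without shield: q₀ = σΔ(T⁴)/(1/ε₁+1/ε₂−1) with denominator 5.305.
With shield the two gaps are in series; the resistances add: (1/ε₁+1/ε_s−1)+(1/ε_s+1/ε₂−1) = 8.524+9.115 = 17.64.
Heat-flux ratio q₀/q = 17.64/5.305.

factor ≈ 3.32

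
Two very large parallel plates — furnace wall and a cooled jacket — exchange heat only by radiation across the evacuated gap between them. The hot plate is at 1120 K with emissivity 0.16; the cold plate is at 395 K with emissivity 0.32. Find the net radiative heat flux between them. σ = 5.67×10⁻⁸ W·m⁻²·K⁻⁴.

For two infinite grey parallel plates, q = σ(T₁⁴ − T₂⁴)/(1/ε₁ + 1/ε₂ − 1).
T₁⁴ − T₂⁴ = 1.574×10¹² − 2.434×10¹⁰ = 1.549×10¹² K⁴.
1/ε₁ + 1/ε₂ − 1 = 6.250 + 3.125 − 1 = 8.375.
q = 5.67×10⁻⁸ × 1.549×10¹² / 8.375.

q ≈ 10500 W/m²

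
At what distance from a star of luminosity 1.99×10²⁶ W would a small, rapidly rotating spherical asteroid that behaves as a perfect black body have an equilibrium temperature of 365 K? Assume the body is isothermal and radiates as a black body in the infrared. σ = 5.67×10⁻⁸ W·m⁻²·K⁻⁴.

d ≈ 6.27×10¹⁰ m

For an isothermal black-emitting sphere, (1−a)S·πr² = σ·4πr²·T⁴ ⇒ S = 4σT⁴/(1−a).
S = 4·5.67×10⁻⁸·(365)⁴/1.00 = 4025 W/m².
Flux falls as S = L/(4πd²), so d = √(L/(4πS)) = √(1.99×10²⁶/(4π·4025)).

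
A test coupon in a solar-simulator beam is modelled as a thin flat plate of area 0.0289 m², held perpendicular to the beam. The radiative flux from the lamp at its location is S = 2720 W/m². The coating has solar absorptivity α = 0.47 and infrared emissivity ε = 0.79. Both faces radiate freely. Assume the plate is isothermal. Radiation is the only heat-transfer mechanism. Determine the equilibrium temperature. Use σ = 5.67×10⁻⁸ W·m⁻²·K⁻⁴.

At equilibrium, absorbed power = emitted power.
Absorbing cross-section = A = 0.02890 m²; emitting surface = 2A = 0.05780 m² (ratio 2).
αS·A_cross = εσ·A_surf·T⁴  ⇒  T⁴ = αS/(ε·2σ).
T⁴ = 0.470·2720/(0.79·2·5.67×10⁻⁸) = 1.427×10¹⁰ K⁴.
T = (1.427×10¹⁰)^(1/4).

T ≈ 346 K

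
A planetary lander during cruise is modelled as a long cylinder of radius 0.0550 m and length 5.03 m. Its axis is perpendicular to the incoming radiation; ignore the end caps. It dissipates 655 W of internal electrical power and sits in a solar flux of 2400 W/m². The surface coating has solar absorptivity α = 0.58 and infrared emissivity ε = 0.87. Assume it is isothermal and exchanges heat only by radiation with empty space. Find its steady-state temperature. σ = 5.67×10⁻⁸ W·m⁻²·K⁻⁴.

T ≈ 359 K

At steady state, absorbed solar power + internal power = radiated power.
Absorbed: α·S·A_cross = 0.58·2400·0.5533 = 770.2 W (cross-section 2rL).
Total input = 770.2 + 655 = 1425 W.
Radiated: εσ·A_surf·T⁴ with A_surf = 2πrL = 1.738 m².
T⁴ = 1425/(0.87·5.67×10⁻⁸·1.738) = 1.662×10¹⁰ K⁴.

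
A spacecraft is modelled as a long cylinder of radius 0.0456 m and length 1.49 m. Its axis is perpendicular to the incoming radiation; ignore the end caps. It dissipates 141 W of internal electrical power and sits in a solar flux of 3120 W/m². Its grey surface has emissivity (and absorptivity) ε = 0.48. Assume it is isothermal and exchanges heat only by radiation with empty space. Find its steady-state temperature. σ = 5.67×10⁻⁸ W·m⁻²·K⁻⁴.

At steady state, absorbed solar power + internal power = radiated power.
Absorbed: α·S·A_cross = 0.48·3120·0.1359 = 203.5 W (cross-section 2rL).
Total input = 203.5 + 141 = 344.5 W.
Radiated: εσ·A_surf·T⁴ with A_surf = 2πrL = 0.4269 m².
T⁴ = 344.5/(0.48·5.67×10⁻⁸·0.4269) = 2.965×10¹⁰ K⁴.

T ≈ 415 K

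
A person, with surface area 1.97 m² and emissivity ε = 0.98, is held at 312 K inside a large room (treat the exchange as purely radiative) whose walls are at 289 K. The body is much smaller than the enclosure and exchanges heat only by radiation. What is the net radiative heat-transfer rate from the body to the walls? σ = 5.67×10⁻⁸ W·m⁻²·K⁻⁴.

P_net ≈ 274 W

For a small grey body in a large enclosure: P_net = εσA(T_body⁴ − T_wall⁴).
A = 1.97 m²; T_body⁴ − T_wall⁴ = 9.476×10⁹ − 6.976×10⁹ = 2.500×10⁹ K⁴.
|P_net| = 0.98·5.67×10⁻⁸·1.970·2.500×10⁹.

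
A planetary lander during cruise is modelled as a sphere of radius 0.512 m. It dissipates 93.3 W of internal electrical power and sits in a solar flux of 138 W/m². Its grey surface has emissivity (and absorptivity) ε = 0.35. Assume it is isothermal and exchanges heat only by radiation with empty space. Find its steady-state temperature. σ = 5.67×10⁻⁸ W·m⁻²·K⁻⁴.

T ≈ 212 K

At steady state, absorbed solar power + internal power = radiated power.
Absorbed: α·S·A_cross = 0.35·138·0.8235 = 39.78 W (cross-section πr²).
Total input = 39.78 + 93.3 = 133.1 W.
Radiated: εσ·A_surf·T⁴ with A_surf = 4πr² = 3.294 m².
T⁴ = 133.1/(0.35·5.67×10⁻⁸·3.294) = 2.036×10⁹ K⁴.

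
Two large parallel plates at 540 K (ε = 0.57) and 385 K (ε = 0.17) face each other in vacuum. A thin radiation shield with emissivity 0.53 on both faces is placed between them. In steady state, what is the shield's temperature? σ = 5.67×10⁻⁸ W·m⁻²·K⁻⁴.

T_s ≈ 509 K

In steady state the net flux on the hot side equals that on the cold side.
σ(T₁⁴−T_s⁴)/D₁ = σ(T_s⁴−T₂⁴)/D₂, with D₁ = 1/ε₁+1/ε_s−1 = 2.641, D₂ = 1/ε_s+1/ε₂−1 = 6.769.
Solve for T_s⁴: T_s⁴ = (D₂·T₁⁴ + D₁·T₂⁴)/(D₁+D₂) = 6.733×10¹⁰ K⁴.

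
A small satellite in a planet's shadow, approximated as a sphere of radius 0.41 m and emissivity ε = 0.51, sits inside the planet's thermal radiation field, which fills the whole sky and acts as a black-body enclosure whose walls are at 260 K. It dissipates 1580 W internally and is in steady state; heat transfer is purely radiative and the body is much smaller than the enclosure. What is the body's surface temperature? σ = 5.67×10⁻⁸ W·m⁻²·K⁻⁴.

T ≈ 418 K

For a small grey body in a large enclosure, net radiated power = εσA(T⁴ − T_w⁴).
Steady state: P = εσA(T⁴ − T_w⁴) with A = 4πr² = 2.112 m².
T⁴ = P/(εσA) + T_w⁴ = 1580/(0.51·5.67×10⁻⁸·2.112) + (260)⁴
    = 2.587×10¹⁰ + 4.570×10⁹ = 3.044×10¹⁰ K⁴.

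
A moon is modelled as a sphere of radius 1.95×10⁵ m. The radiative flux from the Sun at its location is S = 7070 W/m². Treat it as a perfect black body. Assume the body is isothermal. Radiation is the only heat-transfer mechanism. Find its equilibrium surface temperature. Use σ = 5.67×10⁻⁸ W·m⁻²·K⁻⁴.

T ≈ 420 K

At equilibrium, absorbed power = emitted power.
Absorbing cross-section = πr² = 1.195×10¹¹ m²; emitting surface = 4πr² = 4.778×10¹¹ m² (ratio 4).
S·A_cross = εσ·A_surf·T⁴  ⇒  T⁴ = S/(4σ).
T⁴ = 1.00·7070/(4·5.67×10⁻⁸) = 3.117×10¹⁰ K⁴.
T = (3.117×10¹⁰)^(1/4).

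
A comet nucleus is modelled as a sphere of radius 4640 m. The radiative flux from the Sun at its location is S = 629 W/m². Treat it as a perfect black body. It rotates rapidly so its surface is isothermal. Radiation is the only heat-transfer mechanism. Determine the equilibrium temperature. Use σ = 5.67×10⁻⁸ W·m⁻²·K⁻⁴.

At equilibrium, absorbed power = emitted power.
Absorbing cross-section = πr² = 6.764×10⁷ m²; emitting surface = 4πr² = 2.705×10⁸ m² (ratio 4).
S·A_cross = εσ·A_surf·T⁴  ⇒  T⁴ = S/(4σ).
T⁴ = 1.00·629/(4·5.67×10⁻⁸) = 2.773×10⁹ K⁴.
T = (2.773×10⁹)^(1/4).

T ≈ 229 K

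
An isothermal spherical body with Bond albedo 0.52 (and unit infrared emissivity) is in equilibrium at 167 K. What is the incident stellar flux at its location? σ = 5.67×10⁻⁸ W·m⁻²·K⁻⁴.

S ≈ 368 W/m²

(1−a)S·πr² = σ·4πr²·T⁴ ⇒ S = 4σT⁴/(1−a).
S = 4·5.67×10⁻⁸·7.778×10⁸/0.480.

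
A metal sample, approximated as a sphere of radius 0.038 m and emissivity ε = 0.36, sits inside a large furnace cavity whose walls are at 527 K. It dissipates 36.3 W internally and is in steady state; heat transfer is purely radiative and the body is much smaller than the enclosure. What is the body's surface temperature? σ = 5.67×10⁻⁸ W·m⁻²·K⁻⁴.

For a small grey body in a large enclosure, net radiated power = εσA(T⁴ − T_w⁴).
Steady state: P = εσA(T⁴ − T_w⁴) with A = 4πr² = 0.01815 m².
T⁴ = P/(εσA) + T_w⁴ = 36.3/(0.36·5.67×10⁻⁸·0.01815) + (527)⁴
    = 9.800×10¹⁰ + 7.713×10¹⁰ = 1.751×10¹¹ K⁴.

T ≈ 647 K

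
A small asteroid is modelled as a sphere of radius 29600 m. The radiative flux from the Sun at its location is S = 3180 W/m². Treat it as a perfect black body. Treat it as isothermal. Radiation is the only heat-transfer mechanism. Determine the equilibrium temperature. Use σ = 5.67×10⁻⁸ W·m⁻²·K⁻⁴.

At equilibrium, absorbed power = emitted power.
Absorbing cross-section = πr² = 2.753×10⁹ m²; emitting surface = 4πr² = 1.101×10¹⁰ m² (ratio 4).
S·A_cross = εσ·A_surf·T⁴  ⇒  T⁴ = S/(4σ).
T⁴ = 1.00·3180/(4·5.67×10⁻⁸) = 1.402×10¹⁰ K⁴.
T = (1.402×10¹⁰)^(1/4).

T ≈ 344 K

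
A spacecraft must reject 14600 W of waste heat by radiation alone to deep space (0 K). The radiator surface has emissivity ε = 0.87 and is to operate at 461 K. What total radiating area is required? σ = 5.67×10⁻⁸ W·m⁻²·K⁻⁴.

A ≈ 6.55 m²

P = εσA T⁴ ⇒ A = P/(εσT⁴).
T⁴ = 4.517×10¹⁰ K⁴.
A = 14600/(0.87 × 5.67×10⁻⁸ × 4.517×10¹⁰).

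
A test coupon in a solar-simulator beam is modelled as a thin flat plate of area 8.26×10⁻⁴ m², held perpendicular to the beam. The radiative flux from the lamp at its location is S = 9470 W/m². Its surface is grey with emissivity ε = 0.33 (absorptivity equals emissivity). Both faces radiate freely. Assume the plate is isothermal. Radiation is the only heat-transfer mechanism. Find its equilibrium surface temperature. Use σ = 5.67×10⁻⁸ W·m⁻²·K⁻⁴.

T ≈ 538 K

At equilibrium, absorbed power = emitted power.
Absorbing cross-section = A = 8.260×10⁻⁴ m²; emitting surface = 2A = 0.001652 m² (ratio 2).
εS·A_cross = εσ·A_surf·T⁴  ⇒  T⁴ = S/(2σ)   (ε cancels).
T⁴ = 9470/(2·5.67×10⁻⁸) = 8.351×10¹⁰ K⁴.
T = (8.351×10¹⁰)^(1/4).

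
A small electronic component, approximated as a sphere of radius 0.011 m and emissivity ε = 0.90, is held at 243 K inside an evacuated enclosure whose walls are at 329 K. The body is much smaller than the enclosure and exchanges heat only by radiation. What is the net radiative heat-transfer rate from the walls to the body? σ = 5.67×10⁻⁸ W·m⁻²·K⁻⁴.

For a small grey body in a large enclosure: P_net = εσA(T_body⁴ − T_wall⁴).
A = 4πr² = 0.001521 m²; T_body⁴ − T_wall⁴ = 3.487×10⁹ − 1.172×10¹⁰ = -8.229×10⁹ K⁴.
|P_net| = 0.90·5.67×10⁻⁸·0.001521·8.229×10⁹.

P_net ≈ 0.639 W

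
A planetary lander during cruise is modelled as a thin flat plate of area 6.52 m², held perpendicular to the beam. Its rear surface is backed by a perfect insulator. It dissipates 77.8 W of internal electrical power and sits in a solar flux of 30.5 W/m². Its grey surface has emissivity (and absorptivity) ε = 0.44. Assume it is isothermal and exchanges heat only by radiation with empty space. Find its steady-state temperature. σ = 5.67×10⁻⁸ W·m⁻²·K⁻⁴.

At steady state, absorbed solar power + internal power = radiated power.
Absorbed: α·S·A_cross = 0.44·30.5·6.520 = 87.50 W (cross-section A).
Total input = 87.50 + 77.8 = 165.3 W.
Radiated: εσ·A_surf·T⁴ with A_surf = A = 6.520 m².
T⁴ = 165.3/(0.44·5.67×10⁻⁸·6.520) = 1.016×10⁹ K⁴.

T ≈ 179 K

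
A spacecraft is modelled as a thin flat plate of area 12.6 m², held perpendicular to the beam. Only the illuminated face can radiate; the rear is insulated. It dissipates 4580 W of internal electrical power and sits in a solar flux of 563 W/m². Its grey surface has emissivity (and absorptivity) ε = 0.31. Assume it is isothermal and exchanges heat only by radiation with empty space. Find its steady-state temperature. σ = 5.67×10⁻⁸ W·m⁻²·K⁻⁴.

At steady state, absorbed solar power + internal power = radiated power.
Absorbed: α·S·A_cross = 0.31·563·12.60 = 2199 W (cross-section A).
Total input = 2199 + 4580 = 6779 W.
Radiated: εσ·A_surf·T⁴ with A_surf = A = 12.60 m².
T⁴ = 6779/(0.31·5.67×10⁻⁸·12.60) = 3.061×10¹⁰ K⁴.

T ≈ 418 K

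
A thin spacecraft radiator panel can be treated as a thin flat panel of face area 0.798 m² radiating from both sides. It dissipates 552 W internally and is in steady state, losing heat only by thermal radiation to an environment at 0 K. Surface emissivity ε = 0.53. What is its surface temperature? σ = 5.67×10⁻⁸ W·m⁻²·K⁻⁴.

Steady state: internal power = radiated power, P = εσA T⁴.
Radiating area A = 2·0.798 = 1.596 m².
T⁴ = P/(εσA) = 552/(0.53·5.67×10⁻⁸·1.596) = 1.151×10¹⁰ K⁴.
T = (1.151×10¹⁰)^(1/4).

T ≈ 328 K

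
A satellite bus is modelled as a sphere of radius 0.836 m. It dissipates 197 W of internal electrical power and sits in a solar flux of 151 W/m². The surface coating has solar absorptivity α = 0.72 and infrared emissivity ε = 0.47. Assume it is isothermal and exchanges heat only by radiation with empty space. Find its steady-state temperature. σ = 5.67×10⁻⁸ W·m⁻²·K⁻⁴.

T ≈ 208 K

At steady state, absorbed solar power + internal power = radiated power.
Absorbed: α·S·A_cross = 0.72·151·2.196 = 238.7 W (cross-section πr²).
Total input = 238.7 + 197 = 435.7 W.
Radiated: εσ·A_surf·T⁴ with A_surf = 4πr² = 8.783 m².
T⁴ = 435.7/(0.47·5.67×10⁻⁸·8.783) = 1.862×10⁹ K⁴.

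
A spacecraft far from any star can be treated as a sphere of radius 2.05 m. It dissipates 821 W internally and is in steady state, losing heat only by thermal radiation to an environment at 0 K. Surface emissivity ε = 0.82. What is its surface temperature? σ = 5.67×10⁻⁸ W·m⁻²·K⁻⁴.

Steady state: internal power = radiated power, P = εσA T⁴.
Radiating area A = 4πr² = 52.81 m².
T⁴ = P/(εσA) = 821/(0.82·5.67×10⁻⁸·52.81) = 3.344×10⁸ K⁴.
T = (3.344×10⁸)^(1/4).

T ≈ 135 K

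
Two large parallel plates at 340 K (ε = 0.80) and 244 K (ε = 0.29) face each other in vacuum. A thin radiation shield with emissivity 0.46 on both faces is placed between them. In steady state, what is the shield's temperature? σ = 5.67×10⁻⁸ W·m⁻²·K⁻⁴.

T_s ≈ 316 K

In steady state the net flux on the hot side equals that on the cold side.
σ(T₁⁴−T_s⁴)/D₁ = σ(T_s⁴−T₂⁴)/D₂, with D₁ = 1/ε₁+1/ε_s−1 = 2.424, D₂ = 1/ε_s+1/ε₂−1 = 4.622.
Solve for T_s⁴: T_s⁴ = (D₂·T₁⁴ + D₁·T₂⁴)/(D₁+D₂) = 9.986×10⁹ K⁴.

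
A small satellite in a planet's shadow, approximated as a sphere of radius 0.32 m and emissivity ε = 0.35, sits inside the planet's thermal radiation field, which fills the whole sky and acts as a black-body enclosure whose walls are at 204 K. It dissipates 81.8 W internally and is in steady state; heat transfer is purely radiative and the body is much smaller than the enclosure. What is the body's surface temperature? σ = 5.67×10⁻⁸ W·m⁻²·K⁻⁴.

T ≈ 265 K

For a small grey body in a large enclosure, net radiated power = εσA(T⁴ − T_w⁴).
Steady state: P = εσA(T⁴ − T_w⁴) with A = 4πr² = 1.287 m².
T⁴ = P/(εσA) + T_w⁴ = 81.8/(0.35·5.67×10⁻⁸·1.287) + (204)⁴
    = 3.203×10⁹ + 1.732×10⁹ = 4.935×10⁹ K⁴.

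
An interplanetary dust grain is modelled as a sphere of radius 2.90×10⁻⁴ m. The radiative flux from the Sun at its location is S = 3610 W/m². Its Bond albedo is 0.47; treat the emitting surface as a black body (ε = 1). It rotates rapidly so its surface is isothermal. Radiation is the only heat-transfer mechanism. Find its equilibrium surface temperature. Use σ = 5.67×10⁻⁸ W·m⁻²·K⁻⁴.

At equilibrium, absorbed power = emitted power.
Absorbing cross-section = πr² = 2.642×10⁻⁷ m²; emitting surface = 4πr² = 1.057×10⁻⁶ m² (ratio 4).
(1−a)S·A_cross = εσ·A_surf·T⁴  ⇒  T⁴ = (1−a)S/(4σ).
T⁴ = 0.530·3610/(4·5.67×10⁻⁸) = 8.436×10⁹ K⁴.
T = (8.436×10⁹)^(1/4).

T ≈ 303 K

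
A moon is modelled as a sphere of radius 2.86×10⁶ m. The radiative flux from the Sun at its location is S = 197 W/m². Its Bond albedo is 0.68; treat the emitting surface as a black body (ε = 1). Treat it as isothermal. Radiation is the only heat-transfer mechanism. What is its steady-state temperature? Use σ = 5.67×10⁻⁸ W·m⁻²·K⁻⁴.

T ≈ 129 K

At equilibrium, absorbed power = emitted power.
Absorbing cross-section = πr² = 2.570×10¹³ m²; emitting surface = 4πr² = 1.028×10¹⁴ m² (ratio 4).
(1−a)S·A_cross = εσ·A_surf·T⁴  ⇒  T⁴ = (1−a)S/(4σ).
T⁴ = 0.320·197/(4·5.67×10⁻⁸) = 2.780×10⁸ K⁴.
T = (2.780×10⁸)^(1/4).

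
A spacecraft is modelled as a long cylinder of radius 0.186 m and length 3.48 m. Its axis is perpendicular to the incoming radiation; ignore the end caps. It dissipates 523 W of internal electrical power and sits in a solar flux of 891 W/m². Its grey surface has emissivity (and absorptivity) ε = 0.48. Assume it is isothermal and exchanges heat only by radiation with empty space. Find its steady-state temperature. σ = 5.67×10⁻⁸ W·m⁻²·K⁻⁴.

T ≈ 314 K

At steady state, absorbed solar power + internal power = radiated power.
Absorbed: α·S·A_cross = 0.48·891·1.295 = 553.7 W (cross-section 2rL).
Total input = 553.7 + 523 = 1077 W.
Radiated: εσ·A_surf·T⁴ with A_surf = 2πrL = 4.067 m².
T⁴ = 1077/(0.48·5.67×10⁻⁸·4.067) = 9.727×10⁹ K⁴.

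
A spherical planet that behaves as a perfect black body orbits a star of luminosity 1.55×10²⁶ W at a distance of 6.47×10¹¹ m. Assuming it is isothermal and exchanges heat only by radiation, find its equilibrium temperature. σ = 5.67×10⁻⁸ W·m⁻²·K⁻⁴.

First find the stellar flux at distance d: S = L/(4πd²) = 1.55×10²⁶/(4π·(6.47×10¹¹)²) = 29.47 W/m².
For an isothermal sphere, absorbed (1−a)S·πr² = emitted σ·4πr²·T⁴, so T⁴ = (1−a)S/(4σ).
T⁴ = 1.00·29.47/(4·5.67×10⁻⁸) = 1.299×10⁸ K⁴.

T ≈ 107 K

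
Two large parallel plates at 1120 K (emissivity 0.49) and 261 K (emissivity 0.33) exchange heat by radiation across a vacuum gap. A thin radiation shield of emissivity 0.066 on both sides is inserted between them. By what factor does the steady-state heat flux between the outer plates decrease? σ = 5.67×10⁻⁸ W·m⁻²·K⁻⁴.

Without shield: q₀ = σΔ(T⁴)/(1/ε₁+1/ε₂−1) with denominator 4.071.
With shield the two gaps are in series; the resistances add: (1/ε₁+1/ε_s−1)+(1/ε_s+1/ε₂−1) = 16.19+17.18 = 33.37.
Heat-flux ratio q₀/q = 33.37/4.071.

factor ≈ 8.20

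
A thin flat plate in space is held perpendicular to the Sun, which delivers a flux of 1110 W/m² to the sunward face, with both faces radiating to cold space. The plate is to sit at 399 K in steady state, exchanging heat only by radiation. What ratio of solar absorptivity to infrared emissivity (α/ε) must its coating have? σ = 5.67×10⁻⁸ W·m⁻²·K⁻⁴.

α/ε ≈ 2.59

Balance: αS·A = εσ·2A·T⁴ ⇒ α/ε = 2σT⁴/S.
α/ε = 2·5.67×10⁻⁸·(399)⁴/1110 = 2·5.67×10⁻⁸·2.534×10¹⁰/1110.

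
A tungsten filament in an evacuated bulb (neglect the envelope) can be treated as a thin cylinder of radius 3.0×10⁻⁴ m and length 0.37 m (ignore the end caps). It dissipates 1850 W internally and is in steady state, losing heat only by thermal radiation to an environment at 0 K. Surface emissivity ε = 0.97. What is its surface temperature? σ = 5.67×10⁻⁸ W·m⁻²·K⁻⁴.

Steady state: internal power = radiated power, P = εσA T⁴.
Radiating area A = 2πrL = 6.974×10⁻⁴ m².
T⁴ = P/(εσA) = 1850/(0.97·5.67×10⁻⁸·6.974×10⁻⁴) = 4.823×10¹³ K⁴.
T = (4.823×10¹³)^(1/4).

T ≈ 2640 K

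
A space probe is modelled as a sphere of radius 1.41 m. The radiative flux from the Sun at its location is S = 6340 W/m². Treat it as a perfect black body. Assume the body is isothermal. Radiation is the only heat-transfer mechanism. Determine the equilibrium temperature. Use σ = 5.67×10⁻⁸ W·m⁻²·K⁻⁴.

T ≈ 409 K

At equilibrium, absorbed power = emitted power.
Absorbing cross-section = πr² = 6.246 m²; emitting surface = 4πr² = 24.98 m² (ratio 4).
S·A_cross = εσ·A_surf·T⁴  ⇒  T⁴ = S/(4σ).
T⁴ = 1.00·6340/(4·5.67×10⁻⁸) = 2.795×10¹⁰ K⁴.
T = (2.795×10¹⁰)^(1/4).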